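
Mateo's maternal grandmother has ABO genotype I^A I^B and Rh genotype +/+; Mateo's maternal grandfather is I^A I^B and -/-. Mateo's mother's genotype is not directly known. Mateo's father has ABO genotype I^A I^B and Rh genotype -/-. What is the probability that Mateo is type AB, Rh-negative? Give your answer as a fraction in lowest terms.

Mateo's mother's ABO genotype from I^A I^B × I^A I^B: 1/4 I^A I^A, 1/2 I^A I^B, 1/4 I^B I^B.
Crossing each possibility with the father I^A I^B and summing P(type AB): 1/4·1/2 + 1/2·1/2 + 1/4·1/2 = 1/2.
Similarly for Rh via the mother's Rh distribution: P(Rh-) = 1/2.
Independent loci: 1/2 × 1/2 = 1/4.

1/4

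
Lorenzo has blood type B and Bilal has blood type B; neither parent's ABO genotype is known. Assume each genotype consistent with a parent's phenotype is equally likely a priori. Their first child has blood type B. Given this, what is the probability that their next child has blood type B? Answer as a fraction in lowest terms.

Possible genotypes: Lorenzo ∈ {I^B I^B, I^B i}; Bilal ∈ {I^B I^B, I^B i}.
Weight each parental genotype pair by prior × P(type-B child):
  I^B I^B × I^B I^B: posterior weight 4/15; P(next child type B) = 1.
  I^B I^B × I^B i: posterior weight 4/15; P(next child type B) = 1.
  I^B i × I^B I^B: posterior weight 4/15; P(next child type B) = 1.
  I^B i × I^B i: posterior weight 1/5; P(next child type B) = 3/4.
Weighted sum = 19/20.

19/20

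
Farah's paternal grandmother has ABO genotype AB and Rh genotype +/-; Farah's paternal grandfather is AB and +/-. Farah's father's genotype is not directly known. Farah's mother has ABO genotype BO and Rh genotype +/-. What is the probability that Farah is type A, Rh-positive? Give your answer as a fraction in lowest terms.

3/16

Farah's father's ABO genotype from AB × AB: 1/4 AA, 1/2 AB, 1/4 BB.
Crossing each possibility with the mother BO and summing P(type A): 1/4·1/2 + 1/2·1/4 + 1/4·0 = 1/4.
Similarly for Rh via the father's Rh distribution: P(Rh+) = 3/4.
Independent loci: 1/4 × 3/4 = 3/16.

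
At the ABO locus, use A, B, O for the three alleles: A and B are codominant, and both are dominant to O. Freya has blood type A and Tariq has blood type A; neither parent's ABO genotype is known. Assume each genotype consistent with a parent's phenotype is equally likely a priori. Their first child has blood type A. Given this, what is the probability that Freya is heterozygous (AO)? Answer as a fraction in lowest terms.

7/15

Possible genotypes: Freya ∈ {AA, AO}; Tariq ∈ {AA, AO}.
Weight each parental genotype pair by prior × P(type-A child):
  AA × AA: posterior weight 4/15.
  AA × AO: posterior weight 4/15.
  AO × AA: posterior weight 4/15.
  AO × AO: posterior weight 1/5.
Sum the posterior weight over pairs where Freya is AO: 7/15.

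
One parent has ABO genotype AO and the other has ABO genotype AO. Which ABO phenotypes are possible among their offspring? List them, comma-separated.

O, A

Gametes from AO × AO give offspring ABO genotypes AA, AO, OO, i.e. phenotypes O, A.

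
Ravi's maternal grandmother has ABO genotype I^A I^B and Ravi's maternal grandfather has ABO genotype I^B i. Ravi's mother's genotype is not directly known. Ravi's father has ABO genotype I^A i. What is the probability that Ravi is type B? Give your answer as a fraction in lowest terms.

1/4

Ravi's mother's ABO genotype from I^A I^B × I^B i: 1/4 I^A I^B, 1/4 I^A i, 1/4 I^B I^B, 1/4 I^B i.
Crossing each possibility with the father I^A i and summing P(type B): 1/4·1/4 + 1/4·0 + 1/4·1/2 + 1/4·1/4 = 1/4.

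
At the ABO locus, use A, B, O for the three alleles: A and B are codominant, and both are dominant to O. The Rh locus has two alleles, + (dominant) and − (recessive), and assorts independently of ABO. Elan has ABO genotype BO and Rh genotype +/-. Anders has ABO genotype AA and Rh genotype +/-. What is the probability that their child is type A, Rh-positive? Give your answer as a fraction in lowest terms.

ABO cross BO × AA → offspring phenotypes: 1/2 A, 1/2 AB.
Rh cross +/- × +/- → 3/4 Rh+, 1/4 Rh-.
Independent loci: P(type A, Rh-positive) = 1/2 × 3/4 = 3/8.

3/8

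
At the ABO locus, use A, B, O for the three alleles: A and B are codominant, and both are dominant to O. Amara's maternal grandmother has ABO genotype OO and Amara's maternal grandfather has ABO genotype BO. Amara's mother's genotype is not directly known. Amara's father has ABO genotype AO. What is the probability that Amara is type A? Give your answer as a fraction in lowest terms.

3/8

Amara's mother's ABO genotype from OO × BO: 1/2 BO, 1/2 OO.
Crossing each possibility with the father AO and summing P(type A): 1/2·1/4 + 1/2·1/2 = 3/8.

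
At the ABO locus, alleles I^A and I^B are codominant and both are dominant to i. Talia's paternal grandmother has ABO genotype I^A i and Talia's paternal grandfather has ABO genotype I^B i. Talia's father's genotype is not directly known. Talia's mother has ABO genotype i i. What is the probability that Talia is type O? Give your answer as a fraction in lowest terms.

1/2

Talia's father's ABO genotype from I^A i × I^B i: 1/4 I^A I^B, 1/4 I^A i, 1/4 I^B i, 1/4 i i.
Crossing each possibility with the mother i i and summing P(type O): 1/4·0 + 1/4·1/2 + 1/4·1/2 + 1/4·1 = 1/2.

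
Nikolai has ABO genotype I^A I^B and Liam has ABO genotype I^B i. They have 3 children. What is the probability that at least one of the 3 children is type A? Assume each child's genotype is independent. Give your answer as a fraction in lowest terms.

37/64

ABO cross I^A I^B × I^B i → 1/4 A, 1/2 B, 1/4 AB.
So P(type A) = 1/4 per child.
P(none) = (3/4)^3 = 27/64; P(at least one) = 1 − 27/64 = 37/64.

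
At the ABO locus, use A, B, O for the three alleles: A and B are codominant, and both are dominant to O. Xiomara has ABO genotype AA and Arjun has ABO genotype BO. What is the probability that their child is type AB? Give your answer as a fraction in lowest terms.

1/2

ABO cross AA × BO → offspring phenotypes: 1/2 A, 1/2 AB.
So P(type AB) = 1/2.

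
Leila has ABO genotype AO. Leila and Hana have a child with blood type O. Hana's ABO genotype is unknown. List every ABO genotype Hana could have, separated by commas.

AO, BO, OO

For each candidate genotype of Hana, check whether crossing it with AO can produce every observed child phenotype.
  AA → possible child types {A} ✗
  AB → possible child types {A, B, AB} ✗
  AO → possible child types {O, A} ✓
  BB → possible child types {B, AB} ✗
  BO → possible child types {O, A, B, AB} ✓
  OO → possible child types {O, A} ✓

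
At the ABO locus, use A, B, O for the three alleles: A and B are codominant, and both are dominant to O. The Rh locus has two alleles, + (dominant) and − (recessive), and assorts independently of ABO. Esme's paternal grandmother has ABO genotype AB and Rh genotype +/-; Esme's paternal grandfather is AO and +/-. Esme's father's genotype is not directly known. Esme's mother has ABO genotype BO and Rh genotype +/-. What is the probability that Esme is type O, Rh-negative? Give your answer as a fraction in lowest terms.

1/32

Esme's father's ABO genotype from AB × AO: 1/4 AA, 1/4 AB, 1/4 AO, 1/4 BO.
Crossing each possibility with the mother BO and summing P(type O): 1/4·0 + 1/4·0 + 1/4·1/4 + 1/4·1/4 = 1/8.
Similarly for Rh via the father's Rh distribution: P(Rh-) = 1/4.
Independent loci: 1/8 × 1/4 = 1/32.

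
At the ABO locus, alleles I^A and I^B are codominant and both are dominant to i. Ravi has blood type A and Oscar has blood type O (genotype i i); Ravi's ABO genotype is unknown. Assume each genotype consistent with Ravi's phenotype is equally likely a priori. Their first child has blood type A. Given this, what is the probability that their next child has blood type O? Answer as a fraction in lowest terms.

Possible genotypes: Ravi ∈ {I^A I^A, I^A i}; Oscar ∈ {i i}.
Weight each parental genotype pair by prior × P(type-A child):
  I^A I^A × i i: posterior weight 2/3; P(next child type O) = 0.
  I^A i × i i: posterior weight 1/3; P(next child type O) = 1/2.
Weighted sum = 1/6.

1/6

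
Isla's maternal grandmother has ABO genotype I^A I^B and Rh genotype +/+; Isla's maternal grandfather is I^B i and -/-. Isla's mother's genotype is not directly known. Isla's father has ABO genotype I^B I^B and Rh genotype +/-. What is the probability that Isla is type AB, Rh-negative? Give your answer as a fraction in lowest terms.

1/16

Isla's mother's ABO genotype from I^A I^B × I^B i: 1/4 I^A I^B, 1/4 I^A i, 1/4 I^B I^B, 1/4 I^B i.
Crossing each possibility with the father I^B I^B and summing P(type AB): 1/4·1/2 + 1/4·1/2 + 1/4·0 + 1/4·0 = 1/4.
Similarly for Rh via the mother's Rh distribution: P(Rh-) = 1/4.
Independent loci: 1/4 × 1/4 = 1/16.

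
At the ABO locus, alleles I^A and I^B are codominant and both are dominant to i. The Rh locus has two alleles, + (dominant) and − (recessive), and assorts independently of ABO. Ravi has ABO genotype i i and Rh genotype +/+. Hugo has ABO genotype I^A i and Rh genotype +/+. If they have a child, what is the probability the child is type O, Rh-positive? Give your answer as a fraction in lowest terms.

1/2

ABO cross i i × I^A i → offspring phenotypes: 1/2 O, 1/2 A.
Rh cross +/+ × +/+ → 1 Rh+.
Independent loci: P(type O, Rh-positive) = 1/2 × 1 = 1/2.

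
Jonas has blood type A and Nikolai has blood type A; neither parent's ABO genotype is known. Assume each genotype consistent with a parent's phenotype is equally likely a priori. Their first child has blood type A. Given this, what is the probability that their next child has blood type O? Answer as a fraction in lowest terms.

1/20

Possible genotypes: Jonas ∈ {I^A I^A, I^A i}; Nikolai ∈ {I^A I^A, I^A i}.
Weight each parental genotype pair by prior × P(type-A child):
  I^A I^A × I^A I^A: posterior weight 4/15; P(next child type O) = 0.
  I^A I^A × I^A i: posterior weight 4/15; P(next child type O) = 0.
  I^A i × I^A I^A: posterior weight 4/15; P(next child type O) = 0.
  I^A i × I^A i: posterior weight 1/5; P(next child type O) = 1/4.
Weighted sum = 1/20.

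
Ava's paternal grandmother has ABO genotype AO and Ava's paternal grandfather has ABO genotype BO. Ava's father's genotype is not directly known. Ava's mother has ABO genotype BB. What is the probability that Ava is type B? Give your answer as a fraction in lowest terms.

3/4

Ava's father's ABO genotype from AO × BO: 1/4 AB, 1/4 AO, 1/4 BO, 1/4 OO.
Crossing each possibility with the mother BB and summing P(type B): 1/4·1/2 + 1/4·1/2 + 1/4·1 + 1/4·1 = 3/4.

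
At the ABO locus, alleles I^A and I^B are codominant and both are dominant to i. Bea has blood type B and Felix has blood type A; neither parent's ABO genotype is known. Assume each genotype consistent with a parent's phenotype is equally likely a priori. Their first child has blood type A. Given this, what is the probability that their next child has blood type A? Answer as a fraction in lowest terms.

Possible genotypes: Bea ∈ {I^B I^B, I^B i}; Felix ∈ {I^A I^A, I^A i}.
Weight each parental genotype pair by prior × P(type-A child):
  I^B i × I^A I^A: posterior weight 2/3; P(next child type A) = 1/2.
  I^B i × I^A i: posterior weight 1/3; P(next child type A) = 1/4.
Weighted sum = 5/12.

5/12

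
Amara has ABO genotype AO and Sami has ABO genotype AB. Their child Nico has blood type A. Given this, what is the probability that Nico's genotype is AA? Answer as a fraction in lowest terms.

Cross AO × AB → 1/4 AA, 1/4 AB, 1/4 AO, 1/4 BO.
Type-A genotypes among offspring: AA (1/4), AO (1/4); total 1/2.
P(AA | type A) = (1/4) / (1/2) = 1/2.

1/2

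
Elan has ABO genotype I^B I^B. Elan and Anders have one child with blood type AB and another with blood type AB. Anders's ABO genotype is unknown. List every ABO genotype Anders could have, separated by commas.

For each candidate genotype of Anders, check whether crossing it with I^B I^B can produce every observed child phenotype.
  I^A I^A → possible child types {AB} ✓
  I^A I^B → possible child types {B, AB} ✓
  I^A i → possible child types {B, AB} ✓
  I^B I^B → possible child types {B} ✗
  I^B i → possible child types {B} ✗
  i i → possible child types {B} ✗

I^A I^A, I^A I^B, I^A i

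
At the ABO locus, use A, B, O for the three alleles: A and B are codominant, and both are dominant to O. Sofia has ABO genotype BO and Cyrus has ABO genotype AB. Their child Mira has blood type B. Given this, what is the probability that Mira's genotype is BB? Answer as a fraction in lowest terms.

Cross BO × AB → 1/4 AB, 1/4 AO, 1/4 BB, 1/4 BO.
Type-B genotypes among offspring: BB (1/4), BO (1/4); total 1/2.
P(BB | type B) = (1/4) / (1/2) = 1/2.

1/2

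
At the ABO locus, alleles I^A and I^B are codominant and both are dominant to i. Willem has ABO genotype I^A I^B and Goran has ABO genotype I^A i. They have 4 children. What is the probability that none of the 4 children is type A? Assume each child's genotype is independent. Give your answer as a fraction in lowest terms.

1/16

ABO cross I^A I^B × I^A i → 1/2 A, 1/4 B, 1/4 AB.
So P(type A) = 1/2 per child.
P(not type A) = 1/2 for one child; (1/2)^4 = 1/16.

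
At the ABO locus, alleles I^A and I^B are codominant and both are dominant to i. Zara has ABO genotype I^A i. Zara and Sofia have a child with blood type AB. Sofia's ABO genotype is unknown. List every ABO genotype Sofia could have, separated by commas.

I^A I^B, I^B I^B, I^B i

For each candidate genotype of Sofia, check whether crossing it with I^A i can produce every observed child phenotype.
  I^A I^A → possible child types {A} ✗
  I^A I^B → possible child types {A, B, AB} ✓
  I^A i → possible child types {O, A} ✗
  I^B I^B → possible child types {B, AB} ✓
  I^B i → possible child types {O, A, B, AB} ✓
  i i → possible child types {O, A} ✗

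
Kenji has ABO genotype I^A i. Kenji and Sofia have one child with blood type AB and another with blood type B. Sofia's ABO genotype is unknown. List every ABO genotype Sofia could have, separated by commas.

I^A I^B, I^B I^B, I^B i

For each candidate genotype of Sofia, check whether crossing it with I^A i can produce every observed child phenotype.
  I^A I^A → possible child types {A} ✗
  I^A I^B → possible child types {A, B, AB} ✓
  I^A i → possible child types {O, A} ✗
  I^B I^B → possible child types {B, AB} ✓
  I^B i → possible child types {O, A, B, AB} ✓
  i i → possible child types {O, A} ✗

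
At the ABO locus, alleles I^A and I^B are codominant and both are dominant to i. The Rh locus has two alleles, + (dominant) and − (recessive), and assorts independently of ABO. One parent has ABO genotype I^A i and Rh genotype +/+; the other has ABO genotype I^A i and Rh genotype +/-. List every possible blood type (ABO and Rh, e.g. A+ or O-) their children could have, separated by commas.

O+, A+

Gametes from I^A i × I^A i give offspring ABO genotypes I^A I^A, I^A i, i i, i.e. phenotypes O, A.
Rh cross +/+ × +/- → phenotypes Rh+.
Combining independently: O+, A+.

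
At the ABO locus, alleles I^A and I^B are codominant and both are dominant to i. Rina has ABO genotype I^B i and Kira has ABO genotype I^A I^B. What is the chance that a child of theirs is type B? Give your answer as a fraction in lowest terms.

ABO cross I^B i × I^A I^B → offspring phenotypes: 1/4 A, 1/2 B, 1/4 AB.
So P(type B) = 1/2.

1/2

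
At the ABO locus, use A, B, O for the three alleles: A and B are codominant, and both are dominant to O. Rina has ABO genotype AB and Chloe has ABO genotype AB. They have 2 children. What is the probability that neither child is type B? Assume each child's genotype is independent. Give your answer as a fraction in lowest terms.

ABO cross AB × AB → 1/4 A, 1/4 B, 1/2 AB.
So P(type B) = 1/4 per child.
P(not type B) = 3/4 for one child; (3/4)^2 = 9/16.

9/16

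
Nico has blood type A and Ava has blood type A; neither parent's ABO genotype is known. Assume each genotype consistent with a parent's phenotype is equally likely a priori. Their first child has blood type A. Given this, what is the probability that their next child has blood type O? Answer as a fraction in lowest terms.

Possible genotypes: Nico ∈ {I^A I^A, I^A i}; Ava ∈ {I^A I^A, I^A i}.
Weight each parental genotype pair by prior × P(type-A child):
  I^A I^A × I^A I^A: posterior weight 4/15; P(next child type O) = 0.
  I^A I^A × I^A i: posterior weight 4/15; P(next child type O) = 0.
  I^A i × I^A I^A: posterior weight 4/15; P(next child type O) = 0.
  I^A i × I^A i: posterior weight 1/5; P(next child type O) = 1/4.
Weighted sum = 1/20.

1/20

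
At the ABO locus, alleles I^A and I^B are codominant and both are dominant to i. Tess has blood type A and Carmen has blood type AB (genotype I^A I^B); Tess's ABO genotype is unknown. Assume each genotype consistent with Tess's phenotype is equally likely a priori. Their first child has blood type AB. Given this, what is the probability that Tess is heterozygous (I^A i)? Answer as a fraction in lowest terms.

1/3

Possible genotypes: Tess ∈ {I^A I^A, I^A i}; Carmen ∈ {I^A I^B}.
Weight each parental genotype pair by prior × P(type-AB child):
  I^A I^A × I^A I^B: posterior weight 2/3.
  I^A i × I^A I^B: posterior weight 1/3.
Sum the posterior weight over pairs where Tess is I^A i: 1/3.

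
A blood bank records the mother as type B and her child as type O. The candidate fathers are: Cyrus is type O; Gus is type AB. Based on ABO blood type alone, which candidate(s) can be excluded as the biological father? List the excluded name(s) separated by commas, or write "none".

A candidate is excluded only if no genotype consistent with his phenotype could produce a type O child with a type B mother.
Gus (type AB): no genotype consistent with that phenotype can produce a type-O child with a type-B mother.

Gus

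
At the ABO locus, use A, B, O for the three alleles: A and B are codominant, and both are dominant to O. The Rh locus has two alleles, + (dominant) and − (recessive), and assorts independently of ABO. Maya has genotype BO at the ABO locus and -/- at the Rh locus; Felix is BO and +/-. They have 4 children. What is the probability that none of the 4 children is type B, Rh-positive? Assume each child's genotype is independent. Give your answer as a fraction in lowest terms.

ABO cross BO × BO → 1/4 O, 3/4 B.
Rh cross -/- × +/- → 1/2 Rh+, 1/2 Rh-; so P(type B, Rh-positive) = 3/4 × 1/2 = 3/8 per child.
P(not type B, Rh-positive) = 5/8 for one child; (5/8)^4 = 625/4096.

625/4096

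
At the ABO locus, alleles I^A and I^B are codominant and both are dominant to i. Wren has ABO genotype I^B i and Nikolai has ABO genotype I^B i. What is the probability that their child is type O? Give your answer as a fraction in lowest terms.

ABO cross I^B i × I^B i → offspring phenotypes: 1/4 O, 3/4 B.
So P(type O) = 1/4.

1/4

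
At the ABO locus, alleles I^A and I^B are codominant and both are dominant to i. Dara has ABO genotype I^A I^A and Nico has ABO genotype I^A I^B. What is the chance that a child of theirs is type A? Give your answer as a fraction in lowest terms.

ABO cross I^A I^A × I^A I^B → offspring phenotypes: 1/2 A, 1/2 AB.
So P(type A) = 1/2.

1/2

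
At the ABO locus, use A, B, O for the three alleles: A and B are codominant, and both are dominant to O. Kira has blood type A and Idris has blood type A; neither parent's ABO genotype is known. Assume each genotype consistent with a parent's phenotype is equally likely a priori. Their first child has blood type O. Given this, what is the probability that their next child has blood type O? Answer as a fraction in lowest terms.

1/4

Possible genotypes: Kira ∈ {AA, AO}; Idris ∈ {AA, AO}.
Weight each parental genotype pair by prior × P(type-O child):
  AO × AO: posterior weight 1; P(next child type O) = 1/4.
Weighted sum = 1/4.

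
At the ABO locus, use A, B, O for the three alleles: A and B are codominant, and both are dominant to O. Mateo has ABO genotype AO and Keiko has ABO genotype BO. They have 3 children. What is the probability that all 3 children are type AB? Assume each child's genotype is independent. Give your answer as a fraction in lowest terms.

ABO cross AO × BO → 1/4 O, 1/4 A, 1/4 B, 1/4 AB.
So P(type AB) = 1/4 per child.
All 3 independent: (1/4)^3 = 1/64.

1/64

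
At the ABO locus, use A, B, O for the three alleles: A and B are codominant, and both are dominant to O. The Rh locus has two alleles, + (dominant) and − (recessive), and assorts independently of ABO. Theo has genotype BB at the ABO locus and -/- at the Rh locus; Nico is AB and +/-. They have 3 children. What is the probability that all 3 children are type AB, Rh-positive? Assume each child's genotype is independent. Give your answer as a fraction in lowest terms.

1/64

ABO cross BB × AB → 1/2 B, 1/2 AB.
Rh cross -/- × +/- → 1/2 Rh+, 1/2 Rh-; so P(type AB, Rh-positive) = 1/2 × 1/2 = 1/4 per child.
All 3 independent: (1/4)^3 = 1/64.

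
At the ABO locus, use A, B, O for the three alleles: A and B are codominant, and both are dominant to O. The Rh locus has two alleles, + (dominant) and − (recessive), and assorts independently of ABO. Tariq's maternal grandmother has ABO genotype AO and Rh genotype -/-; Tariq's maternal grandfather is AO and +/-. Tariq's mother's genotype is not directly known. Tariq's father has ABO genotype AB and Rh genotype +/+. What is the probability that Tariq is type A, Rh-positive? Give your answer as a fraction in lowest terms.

Tariq's mother's ABO genotype from AO × AO: 1/4 AA, 1/2 AO, 1/4 OO.
Crossing each possibility with the father AB and summing P(type A): 1/4·1/2 + 1/2·1/2 + 1/4·1/2 = 1/2.
Similarly for Rh via the mother's Rh distribution: P(Rh+) = 1.
Independent loci: 1/2 × 1 = 1/2.

1/2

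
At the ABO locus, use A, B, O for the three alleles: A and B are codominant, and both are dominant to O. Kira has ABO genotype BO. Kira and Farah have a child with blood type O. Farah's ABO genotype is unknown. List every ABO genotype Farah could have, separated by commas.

For each candidate genotype of Farah, check whether crossing it with BO can produce every observed child phenotype.
  AA → possible child types {A, AB} ✗
  AB → possible child types {A, B, AB} ✗
  AO → possible child types {O, A, B, AB} ✓
  BB → possible child types {B} ✗
  BO → possible child types {O, B} ✓
  OO → possible child types {O, B} ✓

AO, BO, OO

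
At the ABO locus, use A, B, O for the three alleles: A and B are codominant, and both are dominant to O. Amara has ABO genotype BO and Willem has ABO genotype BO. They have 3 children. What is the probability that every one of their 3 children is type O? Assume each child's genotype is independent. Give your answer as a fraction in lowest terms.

1/64

ABO cross BO × BO → 1/4 O, 3/4 B.
So P(type O) = 1/4 per child.
All 3 independent: (1/4)^3 = 1/64.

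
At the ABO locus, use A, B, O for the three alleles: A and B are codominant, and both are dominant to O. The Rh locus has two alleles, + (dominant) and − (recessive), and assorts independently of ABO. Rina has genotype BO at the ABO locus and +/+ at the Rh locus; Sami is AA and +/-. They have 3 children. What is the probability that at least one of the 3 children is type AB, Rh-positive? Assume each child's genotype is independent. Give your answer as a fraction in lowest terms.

ABO cross BO × AA → 1/2 A, 1/2 AB.
Rh cross +/+ × +/- → 1 Rh+; so P(type AB, Rh-positive) = 1/2 × 1 = 1/2 per child.
P(none) = (1/2)^3 = 1/8; P(at least one) = 1 − 1/8 = 7/8.

7/8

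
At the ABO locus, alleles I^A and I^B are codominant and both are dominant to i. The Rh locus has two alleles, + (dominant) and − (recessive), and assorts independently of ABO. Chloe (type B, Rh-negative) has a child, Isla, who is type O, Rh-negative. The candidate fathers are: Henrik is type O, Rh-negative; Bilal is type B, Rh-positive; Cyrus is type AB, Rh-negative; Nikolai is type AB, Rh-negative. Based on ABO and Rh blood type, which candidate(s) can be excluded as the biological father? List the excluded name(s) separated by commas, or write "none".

A candidate is excluded only if no genotype consistent with his phenotype could produce a type O, Rh-negative child with a type B, Rh-negative mother.
Cyrus (type AB, Rh-): no genotype consistent with that phenotype can produce a type-O Rh- child with a type-B mother.
Nikolai (type AB, Rh-): no genotype consistent with that phenotype can produce a type-O Rh- child with a type-B mother.

Cyrus, Nikolai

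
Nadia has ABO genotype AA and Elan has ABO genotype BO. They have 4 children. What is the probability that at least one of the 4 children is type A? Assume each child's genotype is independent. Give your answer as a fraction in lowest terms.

15/16

ABO cross AA × BO → 1/2 A, 1/2 AB.
So P(type A) = 1/2 per child.
P(none) = (1/2)^4 = 1/16; P(at least one) = 1 − 1/16 = 15/16.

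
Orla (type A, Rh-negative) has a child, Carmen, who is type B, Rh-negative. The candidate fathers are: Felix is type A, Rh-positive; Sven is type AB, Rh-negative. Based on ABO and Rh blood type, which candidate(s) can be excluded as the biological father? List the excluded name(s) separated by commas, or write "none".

A candidate is excluded only if no genotype consistent with his phenotype could produce a type B, Rh-negative child with a type A, Rh-negative mother.
Felix (type A, Rh+): no genotype consistent with that phenotype can produce a type-B Rh- child with a type-A mother.

Felix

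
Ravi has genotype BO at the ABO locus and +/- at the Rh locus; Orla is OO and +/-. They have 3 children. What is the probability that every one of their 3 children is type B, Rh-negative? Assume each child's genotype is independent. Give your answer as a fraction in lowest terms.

1/512

ABO cross BO × OO → 1/2 O, 1/2 B.
Rh cross +/- × +/- → 3/4 Rh+, 1/4 Rh-; so P(type B, Rh-negative) = 1/2 × 1/4 = 1/8 per child.
All 3 independent: (1/8)^3 = 1/512.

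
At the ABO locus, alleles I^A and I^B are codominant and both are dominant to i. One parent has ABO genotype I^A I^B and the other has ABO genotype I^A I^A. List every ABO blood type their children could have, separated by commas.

Gametes from I^A I^B × I^A I^A give offspring ABO genotypes I^A I^A, I^A I^B, i.e. phenotypes A, AB.

A, AB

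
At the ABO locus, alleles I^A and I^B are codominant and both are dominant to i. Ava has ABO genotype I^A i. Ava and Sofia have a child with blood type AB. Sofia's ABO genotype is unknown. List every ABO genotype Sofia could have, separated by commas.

For each candidate genotype of Sofia, check whether crossing it with I^A i can produce every observed child phenotype.
  I^A I^A → possible child types {A} ✗
  I^A I^B → possible child types {A, B, AB} ✓
  I^A i → possible child types {O, A} ✗
  I^B I^B → possible child types {B, AB} ✓
  I^B i → possible child types {O, A, B, AB} ✓
  i i → possible child types {O, A} ✗

I^A I^B, I^B I^B, I^B i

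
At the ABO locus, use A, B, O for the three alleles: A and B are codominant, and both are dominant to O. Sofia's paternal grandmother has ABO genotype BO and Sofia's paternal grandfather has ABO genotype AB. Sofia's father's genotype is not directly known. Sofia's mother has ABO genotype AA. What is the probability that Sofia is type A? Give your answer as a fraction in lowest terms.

Sofia's father's ABO genotype from BO × AB: 1/4 AB, 1/4 AO, 1/4 BB, 1/4 BO.
Crossing each possibility with the mother AA and summing P(type A): 1/4·1/2 + 1/4·1 + 1/4·0 + 1/4·1/2 = 1/2.

1/2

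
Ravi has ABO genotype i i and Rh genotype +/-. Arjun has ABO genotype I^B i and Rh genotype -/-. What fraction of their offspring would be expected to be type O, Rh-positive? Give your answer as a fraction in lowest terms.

ABO cross i i × I^B i → offspring phenotypes: 1/2 O, 1/2 B.
Rh cross +/- × -/- → 1/2 Rh+, 1/2 Rh-.
Independent loci: P(type O, Rh-positive) = 1/2 × 1/2 = 1/4.

1/4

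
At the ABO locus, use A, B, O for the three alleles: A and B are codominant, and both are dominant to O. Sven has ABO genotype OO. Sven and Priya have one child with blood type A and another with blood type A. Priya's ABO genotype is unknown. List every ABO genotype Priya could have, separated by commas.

For each candidate genotype of Priya, check whether crossing it with OO can produce every observed child phenotype.
  AA → possible child types {A} ✓
  AB → possible child types {A, B} ✓
  AO → possible child types {O, A} ✓
  BB → possible child types {B} ✗
  BO → possible child types {O, B} ✗
  OO → possible child types {O} ✗

AA, AB, AO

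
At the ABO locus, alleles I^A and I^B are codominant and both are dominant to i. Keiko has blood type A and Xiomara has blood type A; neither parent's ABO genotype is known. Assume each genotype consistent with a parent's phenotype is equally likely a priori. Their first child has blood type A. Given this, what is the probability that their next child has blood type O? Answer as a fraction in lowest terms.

1/20

Possible genotypes: Keiko ∈ {I^A I^A, I^A i}; Xiomara ∈ {I^A I^A, I^A i}.
Weight each parental genotype pair by prior × P(type-A child):
  I^A I^A × I^A I^A: posterior weight 4/15; P(next child type O) = 0.
  I^A I^A × I^A i: posterior weight 4/15; P(next child type O) = 0.
  I^A i × I^A I^A: posterior weight 4/15; P(next child type O) = 0.
  I^A i × I^A i: posterior weight 1/5; P(next child type O) = 1/4.
Weighted sum = 1/20.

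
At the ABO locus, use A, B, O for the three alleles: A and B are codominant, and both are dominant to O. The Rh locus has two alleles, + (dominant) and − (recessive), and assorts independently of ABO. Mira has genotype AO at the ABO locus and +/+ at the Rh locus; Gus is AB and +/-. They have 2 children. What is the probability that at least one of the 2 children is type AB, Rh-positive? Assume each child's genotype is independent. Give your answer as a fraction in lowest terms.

7/16

ABO cross AO × AB → 1/2 A, 1/4 B, 1/4 AB.
Rh cross +/+ × +/- → 1 Rh+; so P(type AB, Rh-positive) = 1/4 × 1 = 1/4 per child.
P(none) = (3/4)^2 = 9/16; P(at least one) = 1 − 9/16 = 7/16.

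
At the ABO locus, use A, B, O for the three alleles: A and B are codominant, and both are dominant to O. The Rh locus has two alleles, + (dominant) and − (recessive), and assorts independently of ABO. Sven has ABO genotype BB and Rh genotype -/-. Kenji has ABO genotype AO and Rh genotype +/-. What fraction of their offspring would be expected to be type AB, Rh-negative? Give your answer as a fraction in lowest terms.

1/4

ABO cross BB × AO → offspring phenotypes: 1/2 B, 1/2 AB.
Rh cross -/- × +/- → 1/2 Rh+, 1/2 Rh-.
Independent loci: P(type AB, Rh-negative) = 1/2 × 1/2 = 1/4.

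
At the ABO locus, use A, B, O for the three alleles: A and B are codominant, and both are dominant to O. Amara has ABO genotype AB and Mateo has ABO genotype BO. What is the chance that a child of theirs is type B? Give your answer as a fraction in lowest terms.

1/2

ABO cross AB × BO → offspring phenotypes: 1/4 A, 1/2 B, 1/4 AB.
So P(type B) = 1/2.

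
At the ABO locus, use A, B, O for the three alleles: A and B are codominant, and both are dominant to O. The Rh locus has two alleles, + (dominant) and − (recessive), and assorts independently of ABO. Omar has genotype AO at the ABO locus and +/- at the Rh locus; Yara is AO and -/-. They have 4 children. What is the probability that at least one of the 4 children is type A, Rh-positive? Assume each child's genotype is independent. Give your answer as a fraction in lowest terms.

ABO cross AO × AO → 1/4 O, 3/4 A.
Rh cross +/- × -/- → 1/2 Rh+, 1/2 Rh-; so P(type A, Rh-positive) = 3/4 × 1/2 = 3/8 per child.
P(none) = (5/8)^4 = 625/4096; P(at least one) = 1 − 625/4096 = 3471/4096.

3471/4096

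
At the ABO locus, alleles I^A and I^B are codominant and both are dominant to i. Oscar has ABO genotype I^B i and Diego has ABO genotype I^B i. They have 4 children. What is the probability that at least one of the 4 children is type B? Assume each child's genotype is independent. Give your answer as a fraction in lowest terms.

ABO cross I^B i × I^B i → 1/4 O, 3/4 B.
So P(type B) = 3/4 per child.
P(none) = (1/4)^4 = 1/256; P(at least one) = 1 − 1/256 = 255/256.

255/256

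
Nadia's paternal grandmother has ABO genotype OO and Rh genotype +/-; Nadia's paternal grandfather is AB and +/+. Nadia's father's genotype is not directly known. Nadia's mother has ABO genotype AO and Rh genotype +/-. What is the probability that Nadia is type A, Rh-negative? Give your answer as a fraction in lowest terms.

Nadia's father's ABO genotype from OO × AB: 1/2 AO, 1/2 BO.
Crossing each possibility with the mother AO and summing P(type A): 1/2·3/4 + 1/2·1/4 = 1/2.
Similarly for Rh via the father's Rh distribution: P(Rh-) = 1/8.
Independent loci: 1/2 × 1/8 = 1/16.

1/16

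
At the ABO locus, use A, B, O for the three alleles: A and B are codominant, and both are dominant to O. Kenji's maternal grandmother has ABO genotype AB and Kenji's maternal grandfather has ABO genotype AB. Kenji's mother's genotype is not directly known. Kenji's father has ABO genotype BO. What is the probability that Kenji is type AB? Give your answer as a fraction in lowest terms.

1/4

Kenji's mother's ABO genotype from AB × AB: 1/4 AA, 1/2 AB, 1/4 BB.
Crossing each possibility with the father BO and summing P(type AB): 1/4·1/2 + 1/2·1/4 + 1/4·0 = 1/4.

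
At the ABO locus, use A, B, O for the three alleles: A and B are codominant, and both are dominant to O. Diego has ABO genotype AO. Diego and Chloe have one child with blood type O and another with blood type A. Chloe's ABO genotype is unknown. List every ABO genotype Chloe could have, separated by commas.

For each candidate genotype of Chloe, check whether crossing it with AO can produce every observed child phenotype.
  AA → possible child types {A} ✗
  AB → possible child types {A, B, AB} ✗
  AO → possible child types {O, A} ✓
  BB → possible child types {B, AB} ✗
  BO → possible child types {O, A, B, AB} ✓
  OO → possible child types {O, A} ✓

AO, BO, OO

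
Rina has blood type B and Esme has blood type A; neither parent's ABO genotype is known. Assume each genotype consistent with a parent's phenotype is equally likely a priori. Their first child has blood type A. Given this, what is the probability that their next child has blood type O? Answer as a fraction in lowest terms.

1/12

Possible genotypes: Rina ∈ {BB, BO}; Esme ∈ {AA, AO}.
Weight each parental genotype pair by prior × P(type-A child):
  BO × AA: posterior weight 2/3; P(next child type O) = 0.
  BO × AO: posterior weight 1/3; P(next child type O) = 1/4.
Weighted sum = 1/12.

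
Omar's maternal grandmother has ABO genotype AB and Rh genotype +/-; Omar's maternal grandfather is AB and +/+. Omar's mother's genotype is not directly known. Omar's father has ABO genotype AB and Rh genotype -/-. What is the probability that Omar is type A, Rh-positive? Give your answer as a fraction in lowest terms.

3/16

Omar's mother's ABO genotype from AB × AB: 1/4 AA, 1/2 AB, 1/4 BB.
Crossing each possibility with the father AB and summing P(type A): 1/4·1/2 + 1/2·1/4 + 1/4·0 = 1/4.
Similarly for Rh via the mother's Rh distribution: P(Rh+) = 3/4.
Independent loci: 1/4 × 3/4 = 3/16.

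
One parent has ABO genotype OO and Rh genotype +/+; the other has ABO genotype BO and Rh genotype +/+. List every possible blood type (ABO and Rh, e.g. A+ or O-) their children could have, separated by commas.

Gametes from OO × BO give offspring ABO genotypes BO, OO, i.e. phenotypes O, B.
Rh cross +/+ × +/+ → phenotypes Rh+.
Combining independently: O+, B+.

O+, B+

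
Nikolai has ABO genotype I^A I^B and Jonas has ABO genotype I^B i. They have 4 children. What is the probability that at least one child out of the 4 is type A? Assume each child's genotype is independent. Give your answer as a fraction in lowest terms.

ABO cross I^A I^B × I^B i → 1/4 A, 1/2 B, 1/4 AB.
So P(type A) = 1/4 per child.
P(none) = (3/4)^4 = 81/256; P(at least one) = 1 − 81/256 = 175/256.

175/256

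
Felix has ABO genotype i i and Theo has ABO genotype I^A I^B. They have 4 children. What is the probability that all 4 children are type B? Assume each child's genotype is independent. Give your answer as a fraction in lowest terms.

1/16

ABO cross i i × I^A I^B → 1/2 A, 1/2 B.
So P(type B) = 1/2 per child.
All 4 independent: (1/2)^4 = 1/16.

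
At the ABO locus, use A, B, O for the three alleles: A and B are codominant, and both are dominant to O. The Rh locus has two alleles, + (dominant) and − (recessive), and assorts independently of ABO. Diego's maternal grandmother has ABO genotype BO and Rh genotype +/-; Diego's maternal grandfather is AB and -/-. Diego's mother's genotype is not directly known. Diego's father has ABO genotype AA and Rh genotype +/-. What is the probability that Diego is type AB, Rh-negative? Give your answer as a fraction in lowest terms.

Diego's mother's ABO genotype from BO × AB: 1/4 AB, 1/4 AO, 1/4 BB, 1/4 BO.
Crossing each possibility with the father AA and summing P(type AB): 1/4·1/2 + 1/4·0 + 1/4·1 + 1/4·1/2 = 1/2.
Similarly for Rh via the mother's Rh distribution: P(Rh-) = 3/8.
Independent loci: 1/2 × 3/8 = 3/16.

3/16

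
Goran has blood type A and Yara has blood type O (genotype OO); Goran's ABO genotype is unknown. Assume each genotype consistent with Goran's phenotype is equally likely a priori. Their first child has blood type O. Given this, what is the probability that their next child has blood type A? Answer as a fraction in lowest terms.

1/2

Possible genotypes: Goran ∈ {AA, AO}; Yara ∈ {OO}.
Weight each parental genotype pair by prior × P(type-O child):
  AO × OO: posterior weight 1; P(next child type A) = 1/2.
Weighted sum = 1/2.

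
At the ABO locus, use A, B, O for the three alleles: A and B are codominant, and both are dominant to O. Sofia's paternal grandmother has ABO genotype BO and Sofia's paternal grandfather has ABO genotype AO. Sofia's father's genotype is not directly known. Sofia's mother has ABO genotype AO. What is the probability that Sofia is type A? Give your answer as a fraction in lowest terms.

Sofia's father's ABO genotype from BO × AO: 1/4 AB, 1/4 AO, 1/4 BO, 1/4 OO.
Crossing each possibility with the mother AO and summing P(type A): 1/4·1/2 + 1/4·3/4 + 1/4·1/4 + 1/4·1/2 = 1/2.

1/2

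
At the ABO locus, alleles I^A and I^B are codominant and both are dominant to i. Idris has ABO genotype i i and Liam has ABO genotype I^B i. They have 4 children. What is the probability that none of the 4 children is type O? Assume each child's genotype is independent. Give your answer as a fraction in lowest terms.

ABO cross i i × I^B i → 1/2 O, 1/2 B.
So P(type O) = 1/2 per child.
P(not type O) = 1/2 for one child; (1/2)^4 = 1/16.

1/16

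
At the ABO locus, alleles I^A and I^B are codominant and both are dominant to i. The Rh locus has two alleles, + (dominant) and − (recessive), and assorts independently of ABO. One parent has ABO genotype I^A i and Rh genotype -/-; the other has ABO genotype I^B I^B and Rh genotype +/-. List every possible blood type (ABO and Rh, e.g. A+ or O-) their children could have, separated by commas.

Gametes from I^A i × I^B I^B give offspring ABO genotypes I^A I^B, I^B i, i.e. phenotypes B, AB.
Rh cross -/- × +/- → phenotypes Rh+, Rh-.
Combining independently: B+, B-, AB+, AB-.

B+, B-, AB+, AB-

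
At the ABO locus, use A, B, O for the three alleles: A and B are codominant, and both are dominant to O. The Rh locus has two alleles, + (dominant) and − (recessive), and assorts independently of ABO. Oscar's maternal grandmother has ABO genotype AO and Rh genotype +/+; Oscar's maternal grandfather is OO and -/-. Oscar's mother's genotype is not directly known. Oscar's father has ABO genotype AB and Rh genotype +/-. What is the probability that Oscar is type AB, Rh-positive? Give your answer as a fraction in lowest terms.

Oscar's mother's ABO genotype from AO × OO: 1/2 AO, 1/2 OO.
Crossing each possibility with the father AB and summing P(type AB): 1/2·1/4 + 1/2·0 = 1/8.
Similarly for Rh via the mother's Rh distribution: P(Rh+) = 3/4.
Independent loci: 1/8 × 3/4 = 3/32.

3/32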